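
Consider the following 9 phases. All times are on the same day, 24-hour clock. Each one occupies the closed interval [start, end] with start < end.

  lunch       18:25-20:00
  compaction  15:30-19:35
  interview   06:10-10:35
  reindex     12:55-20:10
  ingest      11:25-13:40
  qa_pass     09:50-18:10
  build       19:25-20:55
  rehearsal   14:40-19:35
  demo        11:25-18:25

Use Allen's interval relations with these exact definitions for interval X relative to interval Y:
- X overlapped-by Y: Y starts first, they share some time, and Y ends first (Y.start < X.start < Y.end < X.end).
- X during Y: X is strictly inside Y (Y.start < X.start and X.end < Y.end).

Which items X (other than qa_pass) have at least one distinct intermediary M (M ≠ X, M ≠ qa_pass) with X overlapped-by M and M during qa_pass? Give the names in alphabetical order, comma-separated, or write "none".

reindex

Target qa_pass = [09:50, 18:10].
Intermediaries M with M during qa_pass: ingest.
Via ingest — items with X overlapped-by ingest: reindex.
Union: reindex.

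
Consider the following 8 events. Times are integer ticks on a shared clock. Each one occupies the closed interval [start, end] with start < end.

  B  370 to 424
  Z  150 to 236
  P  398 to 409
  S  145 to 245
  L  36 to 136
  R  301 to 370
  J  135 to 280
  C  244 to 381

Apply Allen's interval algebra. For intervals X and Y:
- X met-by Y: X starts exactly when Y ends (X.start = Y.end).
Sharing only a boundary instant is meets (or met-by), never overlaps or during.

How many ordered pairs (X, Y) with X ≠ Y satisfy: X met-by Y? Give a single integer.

Checking all 56 ordered pairs for relation 'met-by'; matching pairs in alphabetical order:
(B, R): B met-by R ✓
Count: 1.

1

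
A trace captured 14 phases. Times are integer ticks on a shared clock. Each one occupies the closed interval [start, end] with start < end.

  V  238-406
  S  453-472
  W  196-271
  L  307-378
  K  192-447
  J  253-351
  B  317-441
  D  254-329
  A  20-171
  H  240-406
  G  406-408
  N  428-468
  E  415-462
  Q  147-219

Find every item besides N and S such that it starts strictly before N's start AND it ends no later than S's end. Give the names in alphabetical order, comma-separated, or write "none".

Conditions: its start is strictly before N's start (X.start < 428) AND its end is no later than S's end (X.end <= 472).
A: start 20 < 428? ✓; end 171 <= 472? ✓ → yes.
B: start 317 < 428? ✓; end 441 <= 472? ✓ → yes.
D: start 254 < 428? ✓; end 329 <= 472? ✓ → yes.
E: start 415 < 428? ✓; end 462 <= 472? ✓ → yes.
G: start 406 < 428? ✓; end 408 <= 472? ✓ → yes.
H: start 240 < 428? ✓; end 406 <= 472? ✓ → yes.
J: start 253 < 428? ✓; end 351 <= 472? ✓ → yes.
K: start 192 < 428? ✓; end 447 <= 472? ✓ → yes.
L: start 307 < 428? ✓; end 378 <= 472? ✓ → yes.
Q: start 147 < 428? ✓; end 219 <= 472? ✓ → yes.
V: start 238 < 428? ✓; end 406 <= 472? ✓ → yes.
W: start 196 < 428? ✓; end 271 <= 472? ✓ → yes.
Result: A, B, D, E, G, H, J, K, L, Q, V, W.

A, B, D, E, G, H, J, K, L, Q, V, W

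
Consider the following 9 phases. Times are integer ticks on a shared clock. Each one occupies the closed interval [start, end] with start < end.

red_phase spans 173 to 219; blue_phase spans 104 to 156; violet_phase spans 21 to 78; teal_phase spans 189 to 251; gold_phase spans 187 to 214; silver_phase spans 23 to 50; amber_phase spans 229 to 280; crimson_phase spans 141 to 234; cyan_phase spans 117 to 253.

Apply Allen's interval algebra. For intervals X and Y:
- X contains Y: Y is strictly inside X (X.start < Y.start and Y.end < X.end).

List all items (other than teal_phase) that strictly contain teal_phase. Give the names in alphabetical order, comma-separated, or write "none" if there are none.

cyan_phase

Target teal_phase = [189, 251].
amber_phase [229, 280] → overlapped-by → no.
blue_phase [104, 156] → before → no.
crimson_phase [141, 234] → overlaps → no.
cyan_phase [117, 253] → contains → yes.
gold_phase [187, 214] → overlaps → no.
red_phase [173, 219] → overlaps → no.
silver_phase [23, 50] → before → no.
violet_phase [21, 78] → before → no.
Result: cyan_phase.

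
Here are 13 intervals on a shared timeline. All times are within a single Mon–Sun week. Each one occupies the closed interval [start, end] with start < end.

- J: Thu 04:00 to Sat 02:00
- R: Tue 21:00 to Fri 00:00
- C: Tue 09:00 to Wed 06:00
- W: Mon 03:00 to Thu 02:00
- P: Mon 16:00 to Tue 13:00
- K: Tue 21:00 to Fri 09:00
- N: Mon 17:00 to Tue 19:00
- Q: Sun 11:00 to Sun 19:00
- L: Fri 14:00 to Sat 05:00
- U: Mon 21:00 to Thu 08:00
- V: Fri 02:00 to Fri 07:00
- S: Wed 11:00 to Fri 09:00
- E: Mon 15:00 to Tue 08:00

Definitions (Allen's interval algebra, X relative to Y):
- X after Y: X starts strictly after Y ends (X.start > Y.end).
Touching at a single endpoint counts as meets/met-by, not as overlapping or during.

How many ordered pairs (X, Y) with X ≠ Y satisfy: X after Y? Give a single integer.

Checking all 156 ordered pairs for relation 'after'; matching pairs in alphabetical order:
(C, E): C after E ✓
(J, C): J after C ✓
(J, E): J after E ✓
(J, N): J after N ✓
(J, P): J after P ✓
(J, W): J after W ✓
(K, E): K after E ✓
(K, N): K after N ✓
(K, P): K after P ✓
(L, C): L after C ✓
(L, E): L after E ✓
(L, K): L after K ✓
(L, N): L after N ✓
(L, P): L after P ✓
(L, R): L after R ✓
(L, S): L after S ✓
(L, U): L after U ✓
(L, V): L after V ✓
(L, W): L after W ✓
(Q, C): Q after C ✓
(Q, E): Q after E ✓
(Q, J): Q after J ✓
(Q, K): Q after K ✓
(Q, L): Q after L ✓
... plus 21 further pairs not listed.
Count: 45.

45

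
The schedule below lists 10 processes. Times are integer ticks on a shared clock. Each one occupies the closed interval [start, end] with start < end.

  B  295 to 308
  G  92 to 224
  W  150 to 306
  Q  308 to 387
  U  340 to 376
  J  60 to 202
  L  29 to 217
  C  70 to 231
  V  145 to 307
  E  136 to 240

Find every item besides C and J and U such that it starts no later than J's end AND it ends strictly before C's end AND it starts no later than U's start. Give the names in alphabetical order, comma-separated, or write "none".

G, L

Conditions: its start is no later than J's end (X.start <= 202) AND its end is strictly before C's end (X.end < 231) AND its start is no later than U's start (X.start <= 340).
B: start 295 <= 202? ✗; end 308 < 231? ✗; start 295 <= 340? ✓ → no.
E: start 136 <= 202? ✓; end 240 < 231? ✗; start 136 <= 340? ✓ → no.
G: start 92 <= 202? ✓; end 224 < 231? ✓; start 92 <= 340? ✓ → yes.
L: start 29 <= 202? ✓; end 217 < 231? ✓; start 29 <= 340? ✓ → yes.
Q: start 308 <= 202? ✗; end 387 < 231? ✗; start 308 <= 340? ✓ → no.
V: start 145 <= 202? ✓; end 307 < 231? ✗; start 145 <= 340? ✓ → no.
W: start 150 <= 202? ✓; end 306 < 231? ✗; start 150 <= 340? ✓ → no.
Result: G, L.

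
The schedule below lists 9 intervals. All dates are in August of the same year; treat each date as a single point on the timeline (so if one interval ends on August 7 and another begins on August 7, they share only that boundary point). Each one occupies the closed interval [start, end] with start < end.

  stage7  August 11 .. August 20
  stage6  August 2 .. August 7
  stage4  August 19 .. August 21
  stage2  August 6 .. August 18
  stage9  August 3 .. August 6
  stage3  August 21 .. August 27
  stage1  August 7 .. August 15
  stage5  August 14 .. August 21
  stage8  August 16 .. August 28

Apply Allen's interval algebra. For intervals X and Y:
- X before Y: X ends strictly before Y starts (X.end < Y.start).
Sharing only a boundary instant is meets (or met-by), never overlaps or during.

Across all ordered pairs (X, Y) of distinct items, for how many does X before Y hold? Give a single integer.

17

Checking all 72 ordered pairs for relation 'before'; matching pairs in alphabetical order:
(stage1, stage3): stage1 before stage3 ✓
(stage1, stage4): stage1 before stage4 ✓
(stage1, stage8): stage1 before stage8 ✓
(stage2, stage3): stage2 before stage3 ✓
(stage2, stage4): stage2 before stage4 ✓
(stage6, stage3): stage6 before stage3 ✓
(stage6, stage4): stage6 before stage4 ✓
(stage6, stage5): stage6 before stage5 ✓
(stage6, stage7): stage6 before stage7 ✓
(stage6, stage8): stage6 before stage8 ✓
(stage7, stage3): stage7 before stage3 ✓
(stage9, stage1): stage9 before stage1 ✓
(stage9, stage3): stage9 before stage3 ✓
(stage9, stage4): stage9 before stage4 ✓
(stage9, stage5): stage9 before stage5 ✓
(stage9, stage7): stage9 before stage7 ✓
(stage9, stage8): stage9 before stage8 ✓
Count: 17.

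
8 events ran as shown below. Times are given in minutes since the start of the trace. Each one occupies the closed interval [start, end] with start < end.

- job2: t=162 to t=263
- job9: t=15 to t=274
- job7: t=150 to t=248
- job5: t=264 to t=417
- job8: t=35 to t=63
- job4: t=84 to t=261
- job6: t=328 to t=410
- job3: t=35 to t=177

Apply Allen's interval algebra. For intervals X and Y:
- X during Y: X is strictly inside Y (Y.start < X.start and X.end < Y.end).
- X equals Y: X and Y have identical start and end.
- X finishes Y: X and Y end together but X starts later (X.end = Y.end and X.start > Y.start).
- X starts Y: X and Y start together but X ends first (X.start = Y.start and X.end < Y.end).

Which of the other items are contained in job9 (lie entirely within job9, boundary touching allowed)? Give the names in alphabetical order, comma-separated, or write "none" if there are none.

Target job9 = [t=15, t=274].
job2 [t=162, t=263] → during → yes.
job3 [t=35, t=177] → during → yes.
job4 [t=84, t=261] → during → yes.
job5 [t=264, t=417] → overlapped-by → no.
job6 [t=328, t=410] → after → no.
job7 [t=150, t=248] → during → yes.
job8 [t=35, t=63] → during → yes.
Result: job2, job3, job4, job7, job8.

job2, job3, job4, job7, job8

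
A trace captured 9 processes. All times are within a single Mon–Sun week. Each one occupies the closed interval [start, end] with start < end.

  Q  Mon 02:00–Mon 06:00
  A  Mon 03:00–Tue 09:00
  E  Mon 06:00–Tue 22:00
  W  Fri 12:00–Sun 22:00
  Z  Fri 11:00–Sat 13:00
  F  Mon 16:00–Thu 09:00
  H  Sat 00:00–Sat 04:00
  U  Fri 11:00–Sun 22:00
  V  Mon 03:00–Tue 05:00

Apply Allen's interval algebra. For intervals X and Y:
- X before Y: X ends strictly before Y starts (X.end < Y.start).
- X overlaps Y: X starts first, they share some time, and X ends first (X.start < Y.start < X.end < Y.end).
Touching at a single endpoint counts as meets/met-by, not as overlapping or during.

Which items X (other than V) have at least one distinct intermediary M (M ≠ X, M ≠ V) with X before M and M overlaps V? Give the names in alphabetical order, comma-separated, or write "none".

Target V = [Mon 03:00, Tue 05:00].
Intermediaries M with M overlaps V: Q.
Via Q — items with X before Q: none.
Union: none.

none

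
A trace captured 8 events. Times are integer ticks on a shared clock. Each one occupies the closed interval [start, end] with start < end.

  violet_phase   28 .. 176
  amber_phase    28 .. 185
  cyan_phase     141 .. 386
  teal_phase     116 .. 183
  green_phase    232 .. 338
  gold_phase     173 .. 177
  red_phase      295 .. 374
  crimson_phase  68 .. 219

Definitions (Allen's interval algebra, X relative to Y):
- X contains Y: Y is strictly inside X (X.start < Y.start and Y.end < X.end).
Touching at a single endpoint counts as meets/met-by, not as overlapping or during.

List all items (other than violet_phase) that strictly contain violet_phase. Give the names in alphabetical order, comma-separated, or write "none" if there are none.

Target violet_phase = [28, 176].
amber_phase [28, 185] → started-by → no.
crimson_phase [68, 219] → overlapped-by → no.
cyan_phase [141, 386] → overlapped-by → no.
gold_phase [173, 177] → overlapped-by → no.
green_phase [232, 338] → after → no.
red_phase [295, 374] → after → no.
teal_phase [116, 183] → overlapped-by → no.
Result: none.

none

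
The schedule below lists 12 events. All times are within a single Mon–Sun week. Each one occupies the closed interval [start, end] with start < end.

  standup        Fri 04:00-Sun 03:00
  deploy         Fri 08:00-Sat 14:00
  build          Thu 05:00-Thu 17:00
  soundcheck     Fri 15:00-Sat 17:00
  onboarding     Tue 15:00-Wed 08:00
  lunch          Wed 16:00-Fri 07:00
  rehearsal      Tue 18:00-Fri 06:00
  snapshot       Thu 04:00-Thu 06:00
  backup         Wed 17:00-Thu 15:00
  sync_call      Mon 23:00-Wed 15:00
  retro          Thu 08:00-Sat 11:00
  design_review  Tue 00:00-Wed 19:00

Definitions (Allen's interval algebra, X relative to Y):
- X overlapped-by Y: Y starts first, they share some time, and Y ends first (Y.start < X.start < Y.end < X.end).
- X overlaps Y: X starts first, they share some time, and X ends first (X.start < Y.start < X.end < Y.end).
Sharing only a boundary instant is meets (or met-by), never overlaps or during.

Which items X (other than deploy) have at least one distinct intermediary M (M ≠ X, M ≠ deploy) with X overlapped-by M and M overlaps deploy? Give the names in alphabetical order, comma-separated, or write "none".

soundcheck, standup

Target deploy = [Fri 08:00, Sat 14:00].
Intermediaries M with M overlaps deploy: retro.
Via retro — items with X overlapped-by retro: soundcheck, standup.
Union: soundcheck, standup.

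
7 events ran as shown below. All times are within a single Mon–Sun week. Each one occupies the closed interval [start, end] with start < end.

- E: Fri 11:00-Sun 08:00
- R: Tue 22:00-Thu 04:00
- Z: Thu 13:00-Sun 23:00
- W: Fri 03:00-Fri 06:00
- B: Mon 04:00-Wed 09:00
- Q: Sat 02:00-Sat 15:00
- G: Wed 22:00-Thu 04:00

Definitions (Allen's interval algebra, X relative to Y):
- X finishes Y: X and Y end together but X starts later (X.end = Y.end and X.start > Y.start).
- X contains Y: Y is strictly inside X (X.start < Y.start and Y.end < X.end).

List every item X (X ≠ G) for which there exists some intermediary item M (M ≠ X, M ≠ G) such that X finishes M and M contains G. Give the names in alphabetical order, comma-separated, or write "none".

none

Target G = [Wed 22:00, Thu 04:00].
Intermediaries M with M contains G: none.
Union: none.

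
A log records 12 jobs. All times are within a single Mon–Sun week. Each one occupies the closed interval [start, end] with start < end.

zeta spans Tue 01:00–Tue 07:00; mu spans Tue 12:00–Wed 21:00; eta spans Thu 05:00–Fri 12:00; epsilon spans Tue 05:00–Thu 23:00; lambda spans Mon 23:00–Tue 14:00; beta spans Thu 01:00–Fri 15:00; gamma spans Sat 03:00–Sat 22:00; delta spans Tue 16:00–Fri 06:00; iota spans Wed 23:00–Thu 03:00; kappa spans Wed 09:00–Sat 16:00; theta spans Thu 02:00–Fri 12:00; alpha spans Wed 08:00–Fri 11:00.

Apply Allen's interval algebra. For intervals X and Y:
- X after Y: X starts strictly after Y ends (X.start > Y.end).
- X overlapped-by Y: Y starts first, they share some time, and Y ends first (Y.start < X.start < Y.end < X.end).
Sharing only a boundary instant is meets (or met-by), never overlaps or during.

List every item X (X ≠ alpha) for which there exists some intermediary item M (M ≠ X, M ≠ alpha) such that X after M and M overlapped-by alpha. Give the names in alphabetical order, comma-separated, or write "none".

Target alpha = [Wed 08:00, Fri 11:00].
Intermediaries M with M overlapped-by alpha: beta, eta, kappa, theta.
Via beta — items with X after beta: gamma.
Via eta — items with X after eta: gamma.
Via kappa — items with X after kappa: none.
Via theta — items with X after theta: gamma.
Union: gamma.

gamma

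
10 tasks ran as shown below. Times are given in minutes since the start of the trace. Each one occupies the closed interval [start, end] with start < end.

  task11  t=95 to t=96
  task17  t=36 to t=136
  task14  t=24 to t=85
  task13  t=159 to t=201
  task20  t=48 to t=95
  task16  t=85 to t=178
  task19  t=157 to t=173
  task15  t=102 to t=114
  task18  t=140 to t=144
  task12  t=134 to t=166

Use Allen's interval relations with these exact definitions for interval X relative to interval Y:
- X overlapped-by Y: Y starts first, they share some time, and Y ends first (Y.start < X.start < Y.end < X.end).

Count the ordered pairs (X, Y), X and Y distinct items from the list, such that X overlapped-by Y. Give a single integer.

9

Checking all 90 ordered pairs for relation 'overlapped-by'; matching pairs in alphabetical order:
(task12, task17): task12 overlapped-by task17 ✓
(task13, task12): task13 overlapped-by task12 ✓
(task13, task16): task13 overlapped-by task16 ✓
(task13, task19): task13 overlapped-by task19 ✓
(task16, task17): task16 overlapped-by task17 ✓
(task16, task20): task16 overlapped-by task20 ✓
(task17, task14): task17 overlapped-by task14 ✓
(task19, task12): task19 overlapped-by task12 ✓
(task20, task14): task20 overlapped-by task14 ✓
Count: 9.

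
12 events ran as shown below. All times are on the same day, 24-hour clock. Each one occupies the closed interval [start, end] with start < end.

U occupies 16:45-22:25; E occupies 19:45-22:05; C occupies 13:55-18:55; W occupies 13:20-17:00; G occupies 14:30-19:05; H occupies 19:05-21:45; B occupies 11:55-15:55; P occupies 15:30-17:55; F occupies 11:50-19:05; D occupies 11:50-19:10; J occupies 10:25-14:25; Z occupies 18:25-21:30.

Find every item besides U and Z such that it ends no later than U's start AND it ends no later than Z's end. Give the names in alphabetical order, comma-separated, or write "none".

Conditions: its end is no later than U's start (X.end <= 16:45) AND its end is no later than Z's end (X.end <= 21:30).
B: end 15:55 <= 16:45? ✓; end 15:55 <= 21:30? ✓ → yes.
C: end 18:55 <= 16:45? ✗; end 18:55 <= 21:30? ✓ → no.
D: end 19:10 <= 16:45? ✗; end 19:10 <= 21:30? ✓ → no.
E: end 22:05 <= 16:45? ✗; end 22:05 <= 21:30? ✗ → no.
F: end 19:05 <= 16:45? ✗; end 19:05 <= 21:30? ✓ → no.
G: end 19:05 <= 16:45? ✗; end 19:05 <= 21:30? ✓ → no.
H: end 21:45 <= 16:45? ✗; end 21:45 <= 21:30? ✗ → no.
J: end 14:25 <= 16:45? ✓; end 14:25 <= 21:30? ✓ → yes.
P: end 17:55 <= 16:45? ✗; end 17:55 <= 21:30? ✓ → no.
W: end 17:00 <= 16:45? ✗; end 17:00 <= 21:30? ✓ → no.
Result: B, J.

B, J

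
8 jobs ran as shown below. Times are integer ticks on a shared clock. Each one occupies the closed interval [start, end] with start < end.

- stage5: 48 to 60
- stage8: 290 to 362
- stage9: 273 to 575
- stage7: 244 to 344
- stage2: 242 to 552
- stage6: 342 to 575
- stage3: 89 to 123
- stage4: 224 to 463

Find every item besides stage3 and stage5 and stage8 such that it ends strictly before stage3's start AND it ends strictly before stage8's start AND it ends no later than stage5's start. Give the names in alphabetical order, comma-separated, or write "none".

Conditions: its end is strictly before stage3's start (X.end < 89) AND its end is strictly before stage8's start (X.end < 290) AND its end is no later than stage5's start (X.end <= 48).
stage2: end 552 < 89? ✗; end 552 < 290? ✗; end 552 <= 48? ✗ → no.
stage4: end 463 < 89? ✗; end 463 < 290? ✗; end 463 <= 48? ✗ → no.
stage6: end 575 < 89? ✗; end 575 < 290? ✗; end 575 <= 48? ✗ → no.
stage7: end 344 < 89? ✗; end 344 < 290? ✗; end 344 <= 48? ✗ → no.
stage9: end 575 < 89? ✗; end 575 < 290? ✗; end 575 <= 48? ✗ → no.
Result: none.

none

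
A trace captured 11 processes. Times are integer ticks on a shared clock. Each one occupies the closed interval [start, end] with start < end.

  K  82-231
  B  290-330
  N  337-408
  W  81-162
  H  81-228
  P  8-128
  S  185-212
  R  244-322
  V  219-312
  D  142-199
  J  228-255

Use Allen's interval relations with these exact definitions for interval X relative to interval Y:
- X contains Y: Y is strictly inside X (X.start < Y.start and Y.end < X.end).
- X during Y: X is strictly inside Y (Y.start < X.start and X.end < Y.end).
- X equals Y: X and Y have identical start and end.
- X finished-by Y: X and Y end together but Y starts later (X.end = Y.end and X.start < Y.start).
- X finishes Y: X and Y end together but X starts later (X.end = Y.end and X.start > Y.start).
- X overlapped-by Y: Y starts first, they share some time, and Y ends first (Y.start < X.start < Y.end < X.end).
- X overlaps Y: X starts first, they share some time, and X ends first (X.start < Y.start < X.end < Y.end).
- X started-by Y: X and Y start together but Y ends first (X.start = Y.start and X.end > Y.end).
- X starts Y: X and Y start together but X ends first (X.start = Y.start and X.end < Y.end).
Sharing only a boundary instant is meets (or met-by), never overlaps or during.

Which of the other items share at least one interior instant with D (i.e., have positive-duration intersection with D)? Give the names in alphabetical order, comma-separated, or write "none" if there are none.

H, K, S, W

Target D = [142, 199].
B [290, 330] → after → no.
H [81, 228] → contains → yes.
J [228, 255] → after → no.
K [82, 231] → contains → yes.
N [337, 408] → after → no.
P [8, 128] → before → no.
R [244, 322] → after → no.
S [185, 212] → overlapped-by → yes.
V [219, 312] → after → no.
W [81, 162] → overlaps → yes.
Result: H, K, S, W.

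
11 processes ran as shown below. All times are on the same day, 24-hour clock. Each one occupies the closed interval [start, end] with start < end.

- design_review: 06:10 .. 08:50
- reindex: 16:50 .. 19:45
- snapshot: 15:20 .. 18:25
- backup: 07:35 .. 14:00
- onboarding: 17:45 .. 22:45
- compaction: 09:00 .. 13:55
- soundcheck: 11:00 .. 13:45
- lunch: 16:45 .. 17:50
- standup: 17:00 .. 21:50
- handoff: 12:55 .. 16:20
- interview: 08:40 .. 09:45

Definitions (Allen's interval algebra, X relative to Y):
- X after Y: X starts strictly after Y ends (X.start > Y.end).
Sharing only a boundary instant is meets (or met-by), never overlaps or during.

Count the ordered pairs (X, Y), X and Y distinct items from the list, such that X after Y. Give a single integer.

Checking all 110 ordered pairs for relation 'after'; matching pairs in alphabetical order:
(compaction, design_review): compaction after design_review ✓
(handoff, design_review): handoff after design_review ✓
(handoff, interview): handoff after interview ✓
(lunch, backup): lunch after backup ✓
(lunch, compaction): lunch after compaction ✓
(lunch, design_review): lunch after design_review ✓
(lunch, handoff): lunch after handoff ✓
(lunch, interview): lunch after interview ✓
(lunch, soundcheck): lunch after soundcheck ✓
(onboarding, backup): onboarding after backup ✓
(onboarding, compaction): onboarding after compaction ✓
(onboarding, design_review): onboarding after design_review ✓
(onboarding, handoff): onboarding after handoff ✓
(onboarding, interview): onboarding after interview ✓
(onboarding, soundcheck): onboarding after soundcheck ✓
(reindex, backup): reindex after backup ✓
(reindex, compaction): reindex after compaction ✓
(reindex, design_review): reindex after design_review ✓
(reindex, handoff): reindex after handoff ✓
(reindex, interview): reindex after interview ✓
(reindex, soundcheck): reindex after soundcheck ✓
(snapshot, backup): snapshot after backup ✓
(snapshot, compaction): snapshot after compaction ✓
(snapshot, design_review): snapshot after design_review ✓
... plus 10 further pairs not listed.
Count: 34.

34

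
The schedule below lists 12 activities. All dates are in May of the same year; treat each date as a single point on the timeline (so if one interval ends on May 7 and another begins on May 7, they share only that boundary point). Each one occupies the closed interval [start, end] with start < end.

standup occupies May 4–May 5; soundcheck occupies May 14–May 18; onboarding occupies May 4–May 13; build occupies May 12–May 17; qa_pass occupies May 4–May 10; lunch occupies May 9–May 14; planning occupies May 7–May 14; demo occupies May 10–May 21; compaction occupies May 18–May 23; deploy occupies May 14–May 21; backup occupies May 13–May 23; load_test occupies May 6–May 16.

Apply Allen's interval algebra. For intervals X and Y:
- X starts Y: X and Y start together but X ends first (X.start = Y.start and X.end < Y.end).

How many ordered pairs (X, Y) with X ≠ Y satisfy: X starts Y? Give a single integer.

Checking all 132 ordered pairs for relation 'starts'; matching pairs in alphabetical order:
(qa_pass, onboarding): qa_pass starts onboarding ✓
(soundcheck, deploy): soundcheck starts deploy ✓
(standup, onboarding): standup starts onboarding ✓
(standup, qa_pass): standup starts qa_pass ✓
Count: 4.

4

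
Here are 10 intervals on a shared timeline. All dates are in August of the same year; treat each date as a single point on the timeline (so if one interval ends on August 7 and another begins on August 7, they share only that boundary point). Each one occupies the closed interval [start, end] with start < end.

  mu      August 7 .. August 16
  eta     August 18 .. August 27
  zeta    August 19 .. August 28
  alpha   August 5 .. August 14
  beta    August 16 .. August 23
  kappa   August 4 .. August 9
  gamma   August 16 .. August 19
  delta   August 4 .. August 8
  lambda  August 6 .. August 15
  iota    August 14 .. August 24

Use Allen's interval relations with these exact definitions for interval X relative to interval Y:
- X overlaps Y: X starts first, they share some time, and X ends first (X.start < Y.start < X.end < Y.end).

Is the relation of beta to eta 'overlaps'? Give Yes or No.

Yes

beta = [August 16, August 23], eta = [August 18, August 27].
Actual relation of beta to eta: overlaps.
Asked whether 'overlaps' holds → Yes.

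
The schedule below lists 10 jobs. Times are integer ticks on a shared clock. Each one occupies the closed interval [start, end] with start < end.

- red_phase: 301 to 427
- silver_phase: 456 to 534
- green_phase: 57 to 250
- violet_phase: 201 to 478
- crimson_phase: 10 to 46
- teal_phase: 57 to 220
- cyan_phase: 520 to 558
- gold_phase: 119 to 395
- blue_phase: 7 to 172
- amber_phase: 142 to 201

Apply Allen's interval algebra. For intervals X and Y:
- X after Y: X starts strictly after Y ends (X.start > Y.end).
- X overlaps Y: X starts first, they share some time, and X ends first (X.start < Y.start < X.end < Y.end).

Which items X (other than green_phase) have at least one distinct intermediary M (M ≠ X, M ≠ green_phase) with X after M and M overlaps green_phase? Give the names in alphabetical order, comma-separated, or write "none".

cyan_phase, red_phase, silver_phase, violet_phase

Target green_phase = [57, 250].
Intermediaries M with M overlaps green_phase: blue_phase.
Via blue_phase — items with X after blue_phase: cyan_phase, red_phase, silver_phase, violet_phase.
Union: cyan_phase, red_phase, silver_phase, violet_phase.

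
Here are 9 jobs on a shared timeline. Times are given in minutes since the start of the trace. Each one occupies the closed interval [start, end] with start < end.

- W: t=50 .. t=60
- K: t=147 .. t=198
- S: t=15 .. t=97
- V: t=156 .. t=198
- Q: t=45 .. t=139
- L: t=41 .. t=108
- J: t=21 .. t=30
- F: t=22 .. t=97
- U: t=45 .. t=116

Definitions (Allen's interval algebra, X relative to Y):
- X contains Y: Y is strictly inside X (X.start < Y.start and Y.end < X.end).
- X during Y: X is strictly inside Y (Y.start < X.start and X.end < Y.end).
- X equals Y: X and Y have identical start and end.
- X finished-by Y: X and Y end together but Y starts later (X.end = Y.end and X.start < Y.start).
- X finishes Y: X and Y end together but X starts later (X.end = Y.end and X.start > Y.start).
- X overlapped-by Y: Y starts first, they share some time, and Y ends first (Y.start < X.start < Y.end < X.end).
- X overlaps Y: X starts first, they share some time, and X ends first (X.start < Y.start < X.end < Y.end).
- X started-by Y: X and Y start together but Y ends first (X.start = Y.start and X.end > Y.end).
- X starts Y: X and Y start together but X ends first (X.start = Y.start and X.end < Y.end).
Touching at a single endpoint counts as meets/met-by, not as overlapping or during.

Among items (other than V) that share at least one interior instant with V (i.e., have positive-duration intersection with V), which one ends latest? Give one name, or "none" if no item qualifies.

Target V = [t=156, t=198].
F [t=22, t=97] → before → excluded.
J [t=21, t=30] → before → excluded.
K [t=147, t=198] → finished-by → candidate.
L [t=41, t=108] → before → excluded.
Q [t=45, t=139] → before → excluded.
S [t=15, t=97] → before → excluded.
U [t=45, t=116] → before → excluded.
W [t=50, t=60] → before → excluded.
Among candidates, latest end is t=198 → K.

K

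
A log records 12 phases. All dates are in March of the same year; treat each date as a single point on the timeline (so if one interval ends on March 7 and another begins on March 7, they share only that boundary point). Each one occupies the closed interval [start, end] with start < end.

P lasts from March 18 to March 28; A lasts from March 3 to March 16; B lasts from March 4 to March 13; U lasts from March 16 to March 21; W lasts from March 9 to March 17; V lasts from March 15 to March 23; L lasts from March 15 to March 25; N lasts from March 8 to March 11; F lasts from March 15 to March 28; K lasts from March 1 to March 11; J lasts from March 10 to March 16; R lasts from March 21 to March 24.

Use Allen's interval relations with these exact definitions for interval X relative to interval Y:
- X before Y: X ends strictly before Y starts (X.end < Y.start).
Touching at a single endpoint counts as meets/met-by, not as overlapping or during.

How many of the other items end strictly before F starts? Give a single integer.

3

Target F = [March 15, March 28].
A [March 3, March 16] → overlaps → no.
B [March 4, March 13] → before → counts.
J [March 10, March 16] → overlaps → no.
K [March 1, March 11] → before → counts.
L [March 15, March 25] → starts → no.
N [March 8, March 11] → before → counts.
P [March 18, March 28] → finishes → no.
R [March 21, March 24] → during → no.
U [March 16, March 21] → during → no.
V [March 15, March 23] → starts → no.
W [March 9, March 17] → overlaps → no.
Total: 3.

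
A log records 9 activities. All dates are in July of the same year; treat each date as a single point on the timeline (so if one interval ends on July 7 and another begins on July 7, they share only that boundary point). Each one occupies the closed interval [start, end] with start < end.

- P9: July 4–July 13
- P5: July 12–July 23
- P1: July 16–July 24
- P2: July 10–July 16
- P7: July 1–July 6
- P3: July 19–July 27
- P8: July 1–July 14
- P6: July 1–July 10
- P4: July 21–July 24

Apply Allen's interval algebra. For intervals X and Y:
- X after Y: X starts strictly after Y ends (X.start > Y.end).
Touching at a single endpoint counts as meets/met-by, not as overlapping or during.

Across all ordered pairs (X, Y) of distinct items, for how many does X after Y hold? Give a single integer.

17

Checking all 72 ordered pairs for relation 'after'; matching pairs in alphabetical order:
(P1, P6): P1 after P6 ✓
(P1, P7): P1 after P7 ✓
(P1, P8): P1 after P8 ✓
(P1, P9): P1 after P9 ✓
(P2, P7): P2 after P7 ✓
(P3, P2): P3 after P2 ✓
(P3, P6): P3 after P6 ✓
(P3, P7): P3 after P7 ✓
(P3, P8): P3 after P8 ✓
(P3, P9): P3 after P9 ✓
(P4, P2): P4 after P2 ✓
(P4, P6): P4 after P6 ✓
(P4, P7): P4 after P7 ✓
(P4, P8): P4 after P8 ✓
(P4, P9): P4 after P9 ✓
(P5, P6): P5 after P6 ✓
(P5, P7): P5 after P7 ✓
Count: 17.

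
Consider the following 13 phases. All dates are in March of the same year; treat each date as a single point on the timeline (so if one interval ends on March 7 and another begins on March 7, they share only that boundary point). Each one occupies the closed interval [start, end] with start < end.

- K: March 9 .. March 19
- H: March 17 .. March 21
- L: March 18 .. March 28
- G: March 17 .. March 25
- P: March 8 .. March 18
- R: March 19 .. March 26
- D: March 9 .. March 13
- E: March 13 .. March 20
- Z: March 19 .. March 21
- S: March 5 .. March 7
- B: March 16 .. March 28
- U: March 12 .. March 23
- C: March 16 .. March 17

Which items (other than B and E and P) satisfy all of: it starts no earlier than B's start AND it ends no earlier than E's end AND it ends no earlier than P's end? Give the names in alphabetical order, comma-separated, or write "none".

Conditions: its start is no earlier than B's start (X.start >= March 16) AND its end is no earlier than E's end (X.end >= March 20) AND its end is no earlier than P's end (X.end >= March 18).
C: start March 16 >= March 16? ✓; end March 17 >= March 20? ✗; end March 17 >= March 18? ✗ → no.
D: start March 9 >= March 16? ✗; end March 13 >= March 20? ✗; end March 13 >= March 18? ✗ → no.
G: start March 17 >= March 16? ✓; end March 25 >= March 20? ✓; end March 25 >= March 18? ✓ → yes.
H: start March 17 >= March 16? ✓; end March 21 >= March 20? ✓; end March 21 >= March 18? ✓ → yes.
K: start March 9 >= March 16? ✗; end March 19 >= March 20? ✗; end March 19 >= March 18? ✓ → no.
L: start March 18 >= March 16? ✓; end March 28 >= March 20? ✓; end March 28 >= March 18? ✓ → yes.
R: start March 19 >= March 16? ✓; end March 26 >= March 20? ✓; end March 26 >= March 18? ✓ → yes.
S: start March 5 >= March 16? ✗; end March 7 >= March 20? ✗; end March 7 >= March 18? ✗ → no.
U: start March 12 >= March 16? ✗; end March 23 >= March 20? ✓; end March 23 >= March 18? ✓ → no.
Z: start March 19 >= March 16? ✓; end March 21 >= March 20? ✓; end March 21 >= March 18? ✓ → yes.
Result: G, H, L, R, Z.

G, H, L, R, Z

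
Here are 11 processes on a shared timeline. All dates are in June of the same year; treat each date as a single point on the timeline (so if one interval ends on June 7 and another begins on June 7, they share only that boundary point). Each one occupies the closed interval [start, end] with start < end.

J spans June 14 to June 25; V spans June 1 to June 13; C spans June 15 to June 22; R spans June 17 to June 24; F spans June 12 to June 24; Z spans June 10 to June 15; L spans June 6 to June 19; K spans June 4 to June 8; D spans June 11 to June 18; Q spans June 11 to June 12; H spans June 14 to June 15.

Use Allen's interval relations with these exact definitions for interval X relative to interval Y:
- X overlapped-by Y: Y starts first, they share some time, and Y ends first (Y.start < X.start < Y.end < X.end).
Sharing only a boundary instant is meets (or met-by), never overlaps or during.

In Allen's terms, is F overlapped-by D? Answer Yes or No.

F = [June 12, June 24], D = [June 11, June 18].
Actual relation of F to D: overlapped-by.
Asked whether 'overlapped-by' holds → Yes.

Yes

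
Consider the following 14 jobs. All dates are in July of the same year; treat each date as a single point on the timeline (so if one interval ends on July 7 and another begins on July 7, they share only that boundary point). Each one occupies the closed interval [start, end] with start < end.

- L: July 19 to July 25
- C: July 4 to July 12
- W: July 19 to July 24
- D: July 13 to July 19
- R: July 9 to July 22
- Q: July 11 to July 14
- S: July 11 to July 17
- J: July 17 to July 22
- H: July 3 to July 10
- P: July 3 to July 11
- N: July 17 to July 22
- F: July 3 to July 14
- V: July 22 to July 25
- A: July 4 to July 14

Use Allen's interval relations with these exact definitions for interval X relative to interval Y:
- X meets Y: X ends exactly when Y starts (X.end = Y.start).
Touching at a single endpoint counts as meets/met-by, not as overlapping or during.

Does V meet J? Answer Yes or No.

No

V = [July 22, July 25], J = [July 17, July 22].
Actual relation of V to J: met-by.
Asked whether 'meets' holds → No.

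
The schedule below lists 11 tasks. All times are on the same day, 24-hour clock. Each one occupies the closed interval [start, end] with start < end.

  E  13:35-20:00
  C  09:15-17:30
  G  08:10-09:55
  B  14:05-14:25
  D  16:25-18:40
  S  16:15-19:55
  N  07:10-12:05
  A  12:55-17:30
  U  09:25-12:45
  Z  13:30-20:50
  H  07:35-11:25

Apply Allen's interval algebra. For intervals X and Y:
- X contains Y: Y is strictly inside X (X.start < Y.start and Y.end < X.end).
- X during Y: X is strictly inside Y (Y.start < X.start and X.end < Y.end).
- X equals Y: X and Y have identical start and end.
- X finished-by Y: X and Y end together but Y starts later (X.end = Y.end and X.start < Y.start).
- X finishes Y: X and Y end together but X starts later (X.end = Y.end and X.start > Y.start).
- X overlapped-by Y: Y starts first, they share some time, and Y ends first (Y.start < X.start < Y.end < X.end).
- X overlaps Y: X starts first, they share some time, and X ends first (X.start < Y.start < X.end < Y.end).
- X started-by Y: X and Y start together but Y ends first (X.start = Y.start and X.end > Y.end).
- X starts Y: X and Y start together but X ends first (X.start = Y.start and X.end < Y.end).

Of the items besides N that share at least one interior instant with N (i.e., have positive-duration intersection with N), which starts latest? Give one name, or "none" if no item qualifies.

Target N = [07:10, 12:05].
A [12:55, 17:30] → after → excluded.
B [14:05, 14:25] → after → excluded.
C [09:15, 17:30] → overlapped-by → candidate.
D [16:25, 18:40] → after → excluded.
E [13:35, 20:00] → after → excluded.
G [08:10, 09:55] → during → candidate.
H [07:35, 11:25] → during → candidate.
S [16:15, 19:55] → after → excluded.
U [09:25, 12:45] → overlapped-by → candidate.
Z [13:30, 20:50] → after → excluded.
Among candidates, latest start is 09:25 → U.

U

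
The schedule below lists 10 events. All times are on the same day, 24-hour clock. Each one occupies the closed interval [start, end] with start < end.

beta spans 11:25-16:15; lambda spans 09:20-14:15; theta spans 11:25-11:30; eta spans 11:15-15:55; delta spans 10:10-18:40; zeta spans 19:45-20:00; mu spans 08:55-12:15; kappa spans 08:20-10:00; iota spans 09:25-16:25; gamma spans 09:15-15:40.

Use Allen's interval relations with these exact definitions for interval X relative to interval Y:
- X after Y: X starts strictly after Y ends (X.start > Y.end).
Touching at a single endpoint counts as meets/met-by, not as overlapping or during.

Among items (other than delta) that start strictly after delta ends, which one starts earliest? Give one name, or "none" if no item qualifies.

zeta

Target delta = [10:10, 18:40].
beta [11:25, 16:15] → during → excluded.
eta [11:15, 15:55] → during → excluded.
gamma [09:15, 15:40] → overlaps → excluded.
iota [09:25, 16:25] → overlaps → excluded.
kappa [08:20, 10:00] → before → excluded.
lambda [09:20, 14:15] → overlaps → excluded.
mu [08:55, 12:15] → overlaps → excluded.
theta [11:25, 11:30] → during → excluded.
zeta [19:45, 20:00] → after → candidate.
Among candidates, earliest start is 19:45 → zeta.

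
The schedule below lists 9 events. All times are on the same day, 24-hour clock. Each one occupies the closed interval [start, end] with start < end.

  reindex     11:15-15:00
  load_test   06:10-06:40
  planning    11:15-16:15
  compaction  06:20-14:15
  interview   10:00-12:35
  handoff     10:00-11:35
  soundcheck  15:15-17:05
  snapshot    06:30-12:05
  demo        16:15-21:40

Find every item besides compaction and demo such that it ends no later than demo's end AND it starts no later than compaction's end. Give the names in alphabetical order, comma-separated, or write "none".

handoff, interview, load_test, planning, reindex, snapshot

Conditions: its end is no later than demo's end (X.end <= 21:40) AND its start is no later than compaction's end (X.start <= 14:15).
handoff: end 11:35 <= 21:40? ✓; start 10:00 <= 14:15? ✓ → yes.
interview: end 12:35 <= 21:40? ✓; start 10:00 <= 14:15? ✓ → yes.
load_test: end 06:40 <= 21:40? ✓; start 06:10 <= 14:15? ✓ → yes.
planning: end 16:15 <= 21:40? ✓; start 11:15 <= 14:15? ✓ → yes.
reindex: end 15:00 <= 21:40? ✓; start 11:15 <= 14:15? ✓ → yes.
snapshot: end 12:05 <= 21:40? ✓; start 06:30 <= 14:15? ✓ → yes.
soundcheck: end 17:05 <= 21:40? ✓; start 15:15 <= 14:15? ✗ → no.
Result: handoff, interview, load_test, planning, reindex, snapshot.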